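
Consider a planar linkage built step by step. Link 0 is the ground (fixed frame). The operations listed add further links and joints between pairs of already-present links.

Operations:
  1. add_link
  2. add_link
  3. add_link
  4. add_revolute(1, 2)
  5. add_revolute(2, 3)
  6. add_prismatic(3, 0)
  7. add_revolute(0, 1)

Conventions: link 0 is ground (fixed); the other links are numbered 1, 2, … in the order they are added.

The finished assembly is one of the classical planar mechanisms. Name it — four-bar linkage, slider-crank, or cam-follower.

links: 4 (incl. ground); joints: 3 revolute, 1 prismatic, 0 higher (cam) pair, forming one closed loop
4 links, 3 revolutes + 1 prismatic in one loop → slider-crank

slider-crank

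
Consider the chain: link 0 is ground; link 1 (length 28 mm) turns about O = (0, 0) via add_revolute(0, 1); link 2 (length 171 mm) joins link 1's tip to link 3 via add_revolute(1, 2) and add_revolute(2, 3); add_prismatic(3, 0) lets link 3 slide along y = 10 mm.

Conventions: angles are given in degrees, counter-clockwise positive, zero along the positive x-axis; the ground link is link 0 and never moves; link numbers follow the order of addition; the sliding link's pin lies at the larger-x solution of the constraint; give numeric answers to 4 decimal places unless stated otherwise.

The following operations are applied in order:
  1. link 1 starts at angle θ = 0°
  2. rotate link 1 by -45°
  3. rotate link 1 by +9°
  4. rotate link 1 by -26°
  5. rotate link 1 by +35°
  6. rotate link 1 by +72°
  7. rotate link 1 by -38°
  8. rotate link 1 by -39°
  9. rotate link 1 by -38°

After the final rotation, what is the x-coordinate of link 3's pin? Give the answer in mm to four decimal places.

geometry: r = 28 mm, L = 171 mm, e = 10 mm; θ starts at 0°
rotate link 1 by -45°: θ ← 0° -45° = -45°
rotate link 1 by +9°: θ ← -45° +9° = -36°
rotate link 1 by -26°: θ ← -36° -26° = -62°
rotate link 1 by +35°: θ ← -62° +35° = -27°
rotate link 1 by +72°: θ ← -27° +72° = 45°
rotate link 1 by -38°: θ ← 45° -38° = 7°
rotate link 1 by -39°: θ ← 7° -39° = -32°
rotate link 1 by -38°: θ ← -32° -38° = -70°
crank pin P = (r cos θ, r sin θ) = (9.576564, -26.311393)
h = r sin θ − e = -26.311393 − 10 = -36.311393
x = r cos θ + √(L² − h²) = 9.576564 + 167.100218 = 176.676782

176.6768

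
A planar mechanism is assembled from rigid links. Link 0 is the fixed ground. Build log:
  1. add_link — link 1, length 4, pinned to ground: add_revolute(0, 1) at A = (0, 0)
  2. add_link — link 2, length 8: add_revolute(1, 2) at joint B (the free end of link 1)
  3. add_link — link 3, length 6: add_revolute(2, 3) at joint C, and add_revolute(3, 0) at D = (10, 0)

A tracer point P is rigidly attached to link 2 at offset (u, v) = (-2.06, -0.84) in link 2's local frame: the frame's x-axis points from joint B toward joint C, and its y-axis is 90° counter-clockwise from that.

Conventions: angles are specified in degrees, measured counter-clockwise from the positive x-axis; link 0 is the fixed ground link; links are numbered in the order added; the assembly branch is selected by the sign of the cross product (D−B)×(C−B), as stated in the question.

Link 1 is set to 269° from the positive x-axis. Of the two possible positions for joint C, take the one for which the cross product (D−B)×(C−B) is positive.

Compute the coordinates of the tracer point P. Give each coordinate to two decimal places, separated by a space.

A=(0,0), D=(10.00,0)
B = A + 4.00·(cos269°, sin269°) = (-0.0698, -3.9994)
|BD| = 10.8350
circle(B,8.00) ∩ circle(D,6.00): a=6.7096, h=4.3568
  candidates: C₊=(4.5578,2.5263) cross=47.205; C₋=(7.7741,-5.5718) cross=-47.205
  branch + wants cross > 0 → take C=(4.5578,2.5263) (cross=47.205)
ex = (C−B)/|BC| = (0.5785,0.8157); ey = (-0.8157,0.5785)
P = B + -2.06·ex + -0.84·ey = (-0.5762,-6.1657)

-0.58 -6.17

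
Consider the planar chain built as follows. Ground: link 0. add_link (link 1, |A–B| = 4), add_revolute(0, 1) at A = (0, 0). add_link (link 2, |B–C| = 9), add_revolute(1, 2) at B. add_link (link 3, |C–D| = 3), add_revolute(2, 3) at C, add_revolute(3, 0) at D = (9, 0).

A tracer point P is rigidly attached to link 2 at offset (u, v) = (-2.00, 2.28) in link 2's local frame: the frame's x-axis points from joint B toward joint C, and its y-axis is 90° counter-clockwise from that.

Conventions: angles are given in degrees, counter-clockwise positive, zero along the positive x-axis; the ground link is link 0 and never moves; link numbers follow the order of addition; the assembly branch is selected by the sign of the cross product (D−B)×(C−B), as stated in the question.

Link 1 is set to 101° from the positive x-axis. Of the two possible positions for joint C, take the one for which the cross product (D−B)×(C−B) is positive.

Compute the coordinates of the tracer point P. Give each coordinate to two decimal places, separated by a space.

A=(0,0), D=(9.00,0)
B = A + 4.00·(cos101°, sin101°) = (-0.7632, 3.9265)
|BD| = 10.5232
circle(B,9.00) ∩ circle(D,3.00): a=8.6826, h=2.3690
  candidates: C₊=(8.1763,2.8847) cross=24.930; C₋=(6.4084,-1.5111) cross=-24.930
  branch + wants cross > 0 → take C=(8.1763,2.8847) (cross=24.930)
ex = (C−B)/|BC| = (0.9933,-0.1158); ey = (0.1158,0.9933)
P = B + -2.00·ex + 2.28·ey = (-2.4859,6.4227)

-2.49 6.42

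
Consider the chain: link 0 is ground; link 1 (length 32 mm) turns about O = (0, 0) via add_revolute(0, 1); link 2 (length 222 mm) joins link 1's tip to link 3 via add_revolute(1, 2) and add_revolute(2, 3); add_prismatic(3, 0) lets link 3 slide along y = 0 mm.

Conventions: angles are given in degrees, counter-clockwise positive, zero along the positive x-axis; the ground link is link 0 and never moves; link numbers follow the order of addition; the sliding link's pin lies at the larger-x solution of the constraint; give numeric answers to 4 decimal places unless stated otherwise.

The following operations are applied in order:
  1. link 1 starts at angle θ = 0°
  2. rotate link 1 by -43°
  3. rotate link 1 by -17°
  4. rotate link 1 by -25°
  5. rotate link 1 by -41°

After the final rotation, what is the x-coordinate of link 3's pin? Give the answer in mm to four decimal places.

geometry: r = 32 mm, L = 222 mm, e = 0 mm; θ starts at 0°
rotate link 1 by -43°: θ ← 0° -43° = -43°
rotate link 1 by -17°: θ ← -43° -17° = -60°
rotate link 1 by -25°: θ ← -60° -25° = -85°
rotate link 1 by -41°: θ ← -85° -41° = -126°
crank pin P = (r cos θ, r sin θ) = (-18.809128, -25.888544)
h = r sin θ − e = -25.888544 − 0 = -25.888544
x = r cos θ + √(L² − h²) = -18.809128 + 220.485336 = 201.676208

201.6762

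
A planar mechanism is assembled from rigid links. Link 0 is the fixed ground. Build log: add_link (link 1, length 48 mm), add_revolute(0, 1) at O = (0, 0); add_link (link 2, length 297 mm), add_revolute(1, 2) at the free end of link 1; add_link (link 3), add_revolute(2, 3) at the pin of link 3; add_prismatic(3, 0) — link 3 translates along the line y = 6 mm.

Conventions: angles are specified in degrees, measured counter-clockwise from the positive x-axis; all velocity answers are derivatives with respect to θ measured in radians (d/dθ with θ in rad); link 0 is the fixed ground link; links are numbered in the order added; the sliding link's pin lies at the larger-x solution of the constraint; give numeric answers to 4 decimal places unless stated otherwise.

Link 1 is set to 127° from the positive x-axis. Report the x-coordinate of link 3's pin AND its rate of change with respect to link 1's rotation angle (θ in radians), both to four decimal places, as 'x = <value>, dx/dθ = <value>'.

geometry: r = 48 mm, L = 297 mm, e = 6 mm
crank pin P = (r cos θ, r sin θ) = (-28.887121, 38.334504)
h = r sin θ − e = 38.334504 − 6 = 32.334504
x = r cos θ + √(L² − h²) = -28.887121 + 295.234618 = 266.347497
dx/dθ = −r sin θ − h·r cos θ/√(L² − h²) (θ in radians; h = 32.334504) = -35.170747

x = 266.3475, dx/dθ = -35.1707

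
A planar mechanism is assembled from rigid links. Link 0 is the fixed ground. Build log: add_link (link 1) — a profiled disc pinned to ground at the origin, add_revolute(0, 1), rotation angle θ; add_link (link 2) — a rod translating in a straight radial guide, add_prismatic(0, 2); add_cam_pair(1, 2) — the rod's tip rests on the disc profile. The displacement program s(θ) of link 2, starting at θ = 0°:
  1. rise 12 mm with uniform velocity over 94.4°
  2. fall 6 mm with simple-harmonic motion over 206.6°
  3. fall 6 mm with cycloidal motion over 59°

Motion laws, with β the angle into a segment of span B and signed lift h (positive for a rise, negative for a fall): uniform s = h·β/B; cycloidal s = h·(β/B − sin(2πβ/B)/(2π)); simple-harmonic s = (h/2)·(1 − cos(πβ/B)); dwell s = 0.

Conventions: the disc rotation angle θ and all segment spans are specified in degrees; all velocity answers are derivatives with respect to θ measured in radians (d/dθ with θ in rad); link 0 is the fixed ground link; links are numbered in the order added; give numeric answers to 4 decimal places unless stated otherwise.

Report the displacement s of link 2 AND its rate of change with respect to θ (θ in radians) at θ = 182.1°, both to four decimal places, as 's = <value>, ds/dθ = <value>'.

seg 1 [0°–94.4°] uniform, h=12: full span → s += 12 → s = 12.0000
seg 2 [94.4°–301°] simple-harmonic, h=-6: θ=182.1° here. β=87.7, B=206.6. -6/2·(1 − cos(π·0.4245)) = -2.2950 → s = 9.7050
velocity in seg [94.4°–301°] (simple-harmonic), θ in radians: β = 87.7° = 1.5307 rad, B = 206.6° = 3.6059 rad; ds/dθ = (πh/(2B)) sin(πβ/B) = (π·(-6)/(2·3.6059)) sin(π·0.4245) = -2.540551 mm/rad

s = 9.7050, ds/dθ = -2.5406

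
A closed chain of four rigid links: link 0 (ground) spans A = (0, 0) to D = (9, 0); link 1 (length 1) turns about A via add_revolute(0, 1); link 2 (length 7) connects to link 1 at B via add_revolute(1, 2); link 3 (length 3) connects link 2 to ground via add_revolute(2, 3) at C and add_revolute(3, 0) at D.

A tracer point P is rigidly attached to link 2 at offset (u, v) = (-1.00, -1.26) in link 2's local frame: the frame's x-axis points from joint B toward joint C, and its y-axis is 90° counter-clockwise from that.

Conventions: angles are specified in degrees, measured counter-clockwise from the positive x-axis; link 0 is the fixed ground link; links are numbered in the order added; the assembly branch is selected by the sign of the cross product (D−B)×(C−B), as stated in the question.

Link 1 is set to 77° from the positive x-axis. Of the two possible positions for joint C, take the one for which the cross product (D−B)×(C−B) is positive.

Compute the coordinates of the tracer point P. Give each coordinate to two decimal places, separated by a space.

A=(0,0), D=(9.00,0)
B = A + 1.00·(cos77°, sin77°) = (0.2250, 0.9744)
|BD| = 8.8290
circle(B,7.00) ∩ circle(D,3.00): a=6.6798, h=2.0930
  candidates: C₊=(7.0949,2.3175) cross=18.479; C₋=(6.6329,-1.8431) cross=-18.479
  branch + wants cross > 0 → take C=(7.0949,2.3175) (cross=18.479)
ex = (C−B)/|BC| = (0.9814,0.1919); ey = (-0.1919,0.9814)
P = B + -1.00·ex + -1.26·ey = (-0.5147,-0.4541)

-0.51 -0.45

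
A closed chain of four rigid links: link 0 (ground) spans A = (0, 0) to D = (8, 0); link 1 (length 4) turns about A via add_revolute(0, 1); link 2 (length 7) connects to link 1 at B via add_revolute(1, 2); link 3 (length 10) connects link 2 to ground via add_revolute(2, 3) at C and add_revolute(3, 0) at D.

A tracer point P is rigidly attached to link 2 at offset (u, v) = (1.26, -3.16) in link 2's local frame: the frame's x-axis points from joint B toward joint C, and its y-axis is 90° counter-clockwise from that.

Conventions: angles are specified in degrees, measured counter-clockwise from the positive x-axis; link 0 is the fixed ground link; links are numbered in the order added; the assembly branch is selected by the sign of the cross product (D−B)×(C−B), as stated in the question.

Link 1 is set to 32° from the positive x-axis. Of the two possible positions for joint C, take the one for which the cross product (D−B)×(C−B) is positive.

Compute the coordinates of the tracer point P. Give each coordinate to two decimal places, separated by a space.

A=(0,0), D=(8.00,0)
B = A + 4.00·(cos32°, sin32°) = (3.3922, 2.1197)
|BD| = 5.0720
circle(B,7.00) ∩ circle(D,10.00): a=-2.4916, h=6.5415
  candidates: C₊=(3.8624,9.1039) cross=33.179; C₋=(-1.6053,-2.7819) cross=-33.179
  branch + wants cross > 0 → take C=(3.8624,9.1039) (cross=33.179)
ex = (C−B)/|BC| = (0.0672,0.9977); ey = (-0.9977,0.0672)
P = B + 1.26·ex + -3.16·ey = (6.6297,3.1646)

6.63 3.16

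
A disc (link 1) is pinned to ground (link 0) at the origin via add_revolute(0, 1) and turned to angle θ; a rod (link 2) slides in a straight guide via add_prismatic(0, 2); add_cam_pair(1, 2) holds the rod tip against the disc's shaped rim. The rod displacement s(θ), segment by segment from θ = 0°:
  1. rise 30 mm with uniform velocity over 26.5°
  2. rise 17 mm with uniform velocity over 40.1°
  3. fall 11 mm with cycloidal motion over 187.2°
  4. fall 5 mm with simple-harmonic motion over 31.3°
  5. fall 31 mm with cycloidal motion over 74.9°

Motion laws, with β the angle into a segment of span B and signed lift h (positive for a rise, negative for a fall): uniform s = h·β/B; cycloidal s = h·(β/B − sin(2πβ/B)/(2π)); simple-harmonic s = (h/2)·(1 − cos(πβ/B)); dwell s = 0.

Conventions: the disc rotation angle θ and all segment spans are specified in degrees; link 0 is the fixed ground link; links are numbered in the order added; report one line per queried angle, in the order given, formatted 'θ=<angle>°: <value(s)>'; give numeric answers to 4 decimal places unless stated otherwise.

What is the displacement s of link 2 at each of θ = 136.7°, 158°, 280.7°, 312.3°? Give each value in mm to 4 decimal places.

segment 1 (0° to 26.5°, uniform, h = 30) is passed completely: s = 0.0000 + (30) = 30.0000
segment 2 (26.5° to 66.6°, uniform, h = 17) is passed completely: s = 30.0000 + (17) = 47.0000
θ = 136.7° falls in segment 3 (66.6° to 253.8°, cycloidal, h = -11): β = 136.7 − 66.6 = 70.1°, B = 187.2°; Δs = -11·(0.3745 − sin(2π·0.3745)/(2π)) = -2.8770; s = 47.0000 − 2.8770 = 44.1230
θ = 158° falls in segment 3 (66.6° to 253.8°, cycloidal, h = -11): β = 158 − 66.6 = 91.4°, B = 187.2°; Δs = -11·(0.4882 − sin(2π·0.4882)/(2π)) = -5.2416; s = 47.0000 − 5.2416 = 41.7584
segment 3 (66.6° to 253.8°, cycloidal, h = -11) is passed completely: s = 47.0000 + (-11) = 36.0000
θ = 280.7° falls in segment 4 (253.8° to 285.1°, simple-harmonic, h = -5): β = 280.7 − 253.8 = 26.9°, B = 31.3°; Δs = -5/2·(1 − cos(π·0.8594)) = -4.7601; s = 36.0000 − 4.7601 = 31.2399
segment 4 (253.8° to 285.1°, simple-harmonic, h = -5) is passed completely: s = 36.0000 + (-5) = 31.0000
θ = 312.3° falls in segment 5 (285.1° to 360°, cycloidal, h = -31): β = 312.3 − 285.1 = 27.2°, B = 74.9°; Δs = -31·(0.3632 − sin(2π·0.3632)/(2π)) = -7.5191; s = 31.0000 − 7.5191 = 23.4809

θ=136.7°: 44.1230
θ=158°: 41.7584
θ=280.7°: 31.2399
θ=312.3°: 23.4809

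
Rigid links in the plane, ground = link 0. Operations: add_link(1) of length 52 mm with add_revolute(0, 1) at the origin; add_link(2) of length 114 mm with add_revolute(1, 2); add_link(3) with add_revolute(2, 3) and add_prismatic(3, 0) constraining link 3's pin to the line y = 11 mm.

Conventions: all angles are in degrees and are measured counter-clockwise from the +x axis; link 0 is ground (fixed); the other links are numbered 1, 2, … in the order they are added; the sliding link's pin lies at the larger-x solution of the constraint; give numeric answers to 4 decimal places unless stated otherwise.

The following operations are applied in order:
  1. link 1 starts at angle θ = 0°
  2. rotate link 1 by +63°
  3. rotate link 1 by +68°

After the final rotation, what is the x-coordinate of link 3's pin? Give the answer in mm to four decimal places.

geometry: r = 52 mm, L = 114 mm, e = 11 mm; θ starts at 0°
rotate link 1 by +63°: θ ← 0° +63° = 63°
rotate link 1 by +68°: θ ← 63° +68° = 131°
crank pin P = (r cos θ, r sin θ) = (-34.115070, 39.244898)
h = r sin θ − e = 39.244898 − 11 = 28.244898
x = r cos θ + √(L² − h²) = -34.115070 + 110.445578 = 76.330509

76.3305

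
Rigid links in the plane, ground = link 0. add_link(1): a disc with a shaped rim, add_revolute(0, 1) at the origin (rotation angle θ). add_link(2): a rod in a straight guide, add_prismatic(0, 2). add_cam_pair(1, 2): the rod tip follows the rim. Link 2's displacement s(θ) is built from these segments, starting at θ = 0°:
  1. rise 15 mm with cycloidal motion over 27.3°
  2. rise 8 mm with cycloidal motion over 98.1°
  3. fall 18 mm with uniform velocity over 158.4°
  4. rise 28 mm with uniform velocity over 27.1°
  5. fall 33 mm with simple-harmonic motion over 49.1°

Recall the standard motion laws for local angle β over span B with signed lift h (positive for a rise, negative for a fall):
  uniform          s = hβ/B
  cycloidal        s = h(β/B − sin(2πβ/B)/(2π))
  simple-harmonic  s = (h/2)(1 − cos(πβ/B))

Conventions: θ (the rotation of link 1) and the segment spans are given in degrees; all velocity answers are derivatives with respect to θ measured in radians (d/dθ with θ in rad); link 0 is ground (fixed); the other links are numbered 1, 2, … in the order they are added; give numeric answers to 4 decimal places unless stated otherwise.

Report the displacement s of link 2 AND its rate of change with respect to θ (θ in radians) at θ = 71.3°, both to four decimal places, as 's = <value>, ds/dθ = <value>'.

segment 1 (0° to 27.3°, cycloidal, h = 15) is passed completely: s = 0.0000 + (15) = 15.0000
θ = 71.3° falls in segment 2 (27.3° to 125.4°, cycloidal, h = 8): β = 71.3 − 27.3 = 44°, B = 98.1°; Δs = 8·(0.4485 − sin(2π·0.4485)/(2π)) = 3.1835; s = 15.0000 + 3.1835 = 18.1835
velocity in seg [27.3°–125.4°] (cycloidal), θ in radians: β = 44° = 0.7679 rad, B = 98.1° = 1.7122 rad; ds/dθ = (h/B)(1 − cos(2πβ/B)) = (8/1.7122)(1 − cos(2π·0.4485)) = 9.102591 mm/rad

s = 18.1835, ds/dθ = 9.1026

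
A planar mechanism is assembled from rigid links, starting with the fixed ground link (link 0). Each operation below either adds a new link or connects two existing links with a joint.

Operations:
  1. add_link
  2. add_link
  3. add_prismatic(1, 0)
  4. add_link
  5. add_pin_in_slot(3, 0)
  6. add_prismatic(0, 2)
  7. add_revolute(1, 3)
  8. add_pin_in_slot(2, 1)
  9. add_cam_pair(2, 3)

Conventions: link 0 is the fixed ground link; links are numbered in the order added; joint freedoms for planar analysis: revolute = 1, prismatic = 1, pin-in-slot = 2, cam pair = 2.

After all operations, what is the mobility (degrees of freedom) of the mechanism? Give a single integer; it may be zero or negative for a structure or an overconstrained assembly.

link 0 = ground. State L|J1|J2 = 1|0|0
+link1  2|0|0
+link2  3|0|0
P(1,0) f=1→J1  3|1|0
+link3  4|1|0
PS(3,0) f=2→J2  4|1|1
P(0,2) f=1→J1  4|2|1
R(1,3) f=1→J1  4|3|1
PS(2,1) f=2→J2  4|3|2
C(2,3) f=2→J2  4|3|3
M = 3(4−1)−2·3−3 = 9−6−3 = 0

M = 0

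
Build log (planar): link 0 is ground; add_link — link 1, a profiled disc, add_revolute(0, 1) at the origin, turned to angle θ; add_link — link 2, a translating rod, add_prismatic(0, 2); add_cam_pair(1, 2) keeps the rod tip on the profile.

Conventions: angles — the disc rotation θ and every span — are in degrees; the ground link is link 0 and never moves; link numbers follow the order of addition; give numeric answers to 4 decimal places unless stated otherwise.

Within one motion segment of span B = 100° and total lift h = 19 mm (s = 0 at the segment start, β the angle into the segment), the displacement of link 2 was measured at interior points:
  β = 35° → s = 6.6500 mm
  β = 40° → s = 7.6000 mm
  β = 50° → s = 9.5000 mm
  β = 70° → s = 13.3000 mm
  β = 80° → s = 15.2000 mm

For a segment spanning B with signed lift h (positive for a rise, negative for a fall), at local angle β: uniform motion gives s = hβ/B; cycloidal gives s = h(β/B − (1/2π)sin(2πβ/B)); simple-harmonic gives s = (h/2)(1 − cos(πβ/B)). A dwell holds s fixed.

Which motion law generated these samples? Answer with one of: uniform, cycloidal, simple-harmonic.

candidates at β/B = r: uniform s = h·r (linear in β); cycloidal s = h·(r − sin(2πr)/(2π)); simple-harmonic s = (h/2)(1 − cos(πr))
β=35°: printed 6.6500 | uniform 6.6500, cycloidal 4.2036, simple-harmonic 5.1871
β=40°: printed 7.6000 | uniform 7.6000, cycloidal 5.8226, simple-harmonic 6.5643
β=50°: printed 9.5000 | uniform 9.5000, cycloidal 9.5000, simple-harmonic 9.5000
β=70°: printed 13.3000 | uniform 13.3000, cycloidal 16.1759, simple-harmonic 15.0840
β=80°: printed 15.2000 | uniform 15.2000, cycloidal 18.0759, simple-harmonic 17.1857
only one law matches every sample → uniform

uniform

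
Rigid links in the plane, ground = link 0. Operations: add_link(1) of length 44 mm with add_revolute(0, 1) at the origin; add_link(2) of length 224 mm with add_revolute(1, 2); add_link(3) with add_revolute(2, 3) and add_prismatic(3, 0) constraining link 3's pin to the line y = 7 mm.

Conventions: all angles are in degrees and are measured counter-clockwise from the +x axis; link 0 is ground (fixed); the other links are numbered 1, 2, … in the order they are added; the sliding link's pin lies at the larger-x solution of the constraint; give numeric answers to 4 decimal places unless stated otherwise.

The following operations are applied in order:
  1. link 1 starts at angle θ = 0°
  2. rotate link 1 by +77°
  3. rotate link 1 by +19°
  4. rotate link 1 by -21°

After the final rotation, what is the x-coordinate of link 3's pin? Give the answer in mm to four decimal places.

geometry: r = 44 mm, L = 224 mm, e = 7 mm; θ starts at 0°
rotate link 1 by +77°: θ ← 0° +77° = 77°
rotate link 1 by +19°: θ ← 77° +19° = 96°
rotate link 1 by -21°: θ ← 96° -21° = 75°
crank pin P = (r cos θ, r sin θ) = (11.388038, 42.500736)
h = r sin θ − e = 42.500736 − 7 = 35.500736
x = r cos θ + √(L² − h²) = 11.388038 + 221.168935 = 232.556973

232.5570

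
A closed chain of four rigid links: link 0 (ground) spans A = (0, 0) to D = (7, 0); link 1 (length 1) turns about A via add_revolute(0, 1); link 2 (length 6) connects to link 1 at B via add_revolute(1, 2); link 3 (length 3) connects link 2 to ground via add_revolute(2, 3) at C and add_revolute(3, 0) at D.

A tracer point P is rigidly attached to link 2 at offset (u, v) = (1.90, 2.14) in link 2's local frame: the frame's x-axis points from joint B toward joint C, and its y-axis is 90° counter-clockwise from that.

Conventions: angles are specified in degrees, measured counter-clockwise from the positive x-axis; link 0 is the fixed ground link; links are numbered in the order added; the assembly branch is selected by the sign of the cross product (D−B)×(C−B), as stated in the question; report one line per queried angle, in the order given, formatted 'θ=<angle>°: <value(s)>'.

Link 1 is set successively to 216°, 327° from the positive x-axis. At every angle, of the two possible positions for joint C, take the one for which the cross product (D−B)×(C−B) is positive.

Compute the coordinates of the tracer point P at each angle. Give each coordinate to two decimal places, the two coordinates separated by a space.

A=(0,0), D=(7.00,0)
θ=216°: B = A + 1.00·(cos216°, sin216°) = (-0.8090, -0.5878)
θ=216°: |BD| = 7.8311
θ=216°: circle(B,6.00) ∩ circle(D,3.00): a=5.6394, h=2.0486
θ=216°:   candidates: C₊=(4.6608,1.8783) cross=16.043; C₋=(4.9683,-2.2073) cross=-16.043
θ=216°:   branch + wants cross > 0 → take C=(4.6608,1.8783) (cross=16.043)
θ=216°: ex = (C−B)/|BC| = (0.9116,0.4110); ey = (-0.4110,0.9116)
θ=216°: P = B + 1.90·ex + 2.14·ey = (0.0435,2.1440)
θ=327°: B = A + 1.00·(cos327°, sin327°) = (0.8387, -0.5446)
θ=327°: |BD| = 6.1854
θ=327°: circle(B,6.00) ∩ circle(D,3.00): a=5.2753, h=2.8586
θ=327°:   candidates: C₊=(5.8417,2.7674) cross=17.682; C₋=(6.3451,-2.9277) cross=-17.682
θ=327°:   branch + wants cross > 0 → take C=(5.8417,2.7674) (cross=17.682)
θ=327°: ex = (C−B)/|BC| = (0.8338,0.5520); ey = (-0.5520,0.8338)
θ=327°: P = B + 1.90·ex + 2.14·ey = (1.2417,2.2886)

θ=216°: 0.04 2.14
θ=327°: 1.24 2.29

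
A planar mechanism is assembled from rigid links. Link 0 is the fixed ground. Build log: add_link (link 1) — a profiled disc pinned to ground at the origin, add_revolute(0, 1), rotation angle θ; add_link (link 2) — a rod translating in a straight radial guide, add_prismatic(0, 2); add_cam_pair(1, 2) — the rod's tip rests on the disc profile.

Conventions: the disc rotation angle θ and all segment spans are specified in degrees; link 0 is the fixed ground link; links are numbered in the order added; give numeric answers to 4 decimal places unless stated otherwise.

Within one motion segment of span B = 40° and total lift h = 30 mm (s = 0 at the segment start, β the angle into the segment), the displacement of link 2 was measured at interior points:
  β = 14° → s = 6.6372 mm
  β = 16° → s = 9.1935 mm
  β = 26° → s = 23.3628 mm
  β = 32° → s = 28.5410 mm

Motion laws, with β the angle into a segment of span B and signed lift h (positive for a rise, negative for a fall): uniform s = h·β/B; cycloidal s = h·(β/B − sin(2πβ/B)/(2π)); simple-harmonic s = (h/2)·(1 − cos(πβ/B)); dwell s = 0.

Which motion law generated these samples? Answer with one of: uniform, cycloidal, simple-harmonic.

candidates at β/B = r: uniform s = h·r (linear in β); cycloidal s = h·(r − sin(2πr)/(2π)); simple-harmonic s = (h/2)(1 − cos(πr))
β=14°: printed 6.6372 | uniform 10.5000, cycloidal 6.6372, simple-harmonic 8.1901
β=16°: printed 9.1935 | uniform 12.0000, cycloidal 9.1935, simple-harmonic 10.3647
β=26°: printed 23.3628 | uniform 19.5000, cycloidal 23.3628, simple-harmonic 21.8099
β=32°: printed 28.5410 | uniform 24.0000, cycloidal 28.5410, simple-harmonic 27.1353
only one law matches every sample → cycloidal

cycloidal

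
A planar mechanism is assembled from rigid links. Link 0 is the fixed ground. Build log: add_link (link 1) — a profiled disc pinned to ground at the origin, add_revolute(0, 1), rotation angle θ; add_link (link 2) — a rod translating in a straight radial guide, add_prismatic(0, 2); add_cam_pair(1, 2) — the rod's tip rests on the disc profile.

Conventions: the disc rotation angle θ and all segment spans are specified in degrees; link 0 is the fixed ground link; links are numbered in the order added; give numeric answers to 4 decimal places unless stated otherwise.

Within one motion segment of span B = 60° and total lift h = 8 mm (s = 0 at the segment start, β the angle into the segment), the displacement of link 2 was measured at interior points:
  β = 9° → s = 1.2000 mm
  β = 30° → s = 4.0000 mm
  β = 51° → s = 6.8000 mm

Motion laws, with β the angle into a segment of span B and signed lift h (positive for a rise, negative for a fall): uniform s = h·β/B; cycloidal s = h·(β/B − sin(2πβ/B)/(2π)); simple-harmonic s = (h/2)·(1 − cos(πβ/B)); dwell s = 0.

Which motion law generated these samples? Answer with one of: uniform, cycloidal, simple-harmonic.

candidates at β/B = r: uniform s = h·r (linear in β); cycloidal s = h·(r − sin(2πr)/(2π)); simple-harmonic s = (h/2)(1 − cos(πr))
β=9°: printed 1.2000 | uniform 1.2000, cycloidal 0.1699, simple-harmonic 0.4360
β=30°: printed 4.0000 | uniform 4.0000, cycloidal 4.0000, simple-harmonic 4.0000
β=51°: printed 6.8000 | uniform 6.8000, cycloidal 7.8301, simple-harmonic 7.5640
only one law matches every sample → uniform

uniform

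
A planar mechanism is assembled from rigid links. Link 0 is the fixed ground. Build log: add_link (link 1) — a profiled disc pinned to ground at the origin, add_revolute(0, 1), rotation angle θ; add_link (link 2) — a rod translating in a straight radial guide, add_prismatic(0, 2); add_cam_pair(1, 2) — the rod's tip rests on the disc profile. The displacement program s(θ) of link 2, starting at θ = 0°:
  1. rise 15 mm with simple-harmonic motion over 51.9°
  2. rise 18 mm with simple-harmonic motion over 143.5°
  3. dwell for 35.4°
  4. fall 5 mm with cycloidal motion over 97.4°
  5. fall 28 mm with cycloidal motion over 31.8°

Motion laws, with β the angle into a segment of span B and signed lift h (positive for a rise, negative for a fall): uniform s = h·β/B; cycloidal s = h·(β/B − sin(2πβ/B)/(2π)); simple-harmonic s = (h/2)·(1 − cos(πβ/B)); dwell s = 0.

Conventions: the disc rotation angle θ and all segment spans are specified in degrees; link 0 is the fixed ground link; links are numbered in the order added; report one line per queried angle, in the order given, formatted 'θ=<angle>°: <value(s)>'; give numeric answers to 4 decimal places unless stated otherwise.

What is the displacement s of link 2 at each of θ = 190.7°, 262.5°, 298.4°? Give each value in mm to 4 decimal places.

seg 1 [0°–51.9°] simple-harmonic, h=15: full span → s += 15 → s = 15.0000
seg 2 [51.9°–195.4°] simple-harmonic, h=18: θ=190.7° here. β=138.8, B=143.5. 18/2·(1 − cos(π·0.9672)) = 17.9524 → s = 32.9524
seg 2 [51.9°–195.4°] simple-harmonic, h=18: full span → s += 18 → s = 33.0000
seg 3 [195.4°–230.8°] dwell: s stays 33.0000
seg 4 [230.8°–328.2°] cycloidal, h=-5: θ=262.5° here. β=31.7, B=97.4. -5·(0.3255 − sin(2π·0.3255)/(2π)) = -0.9193 → s = 32.0807
seg 4 [230.8°–328.2°] cycloidal, h=-5: θ=298.4° here. β=67.6, B=97.4. -5·(0.6940 − sin(2π·0.6940)/(2π)) = -4.2173 → s = 28.7827

θ=190.7°: 32.9524
θ=262.5°: 32.0807
θ=298.4°: 28.7827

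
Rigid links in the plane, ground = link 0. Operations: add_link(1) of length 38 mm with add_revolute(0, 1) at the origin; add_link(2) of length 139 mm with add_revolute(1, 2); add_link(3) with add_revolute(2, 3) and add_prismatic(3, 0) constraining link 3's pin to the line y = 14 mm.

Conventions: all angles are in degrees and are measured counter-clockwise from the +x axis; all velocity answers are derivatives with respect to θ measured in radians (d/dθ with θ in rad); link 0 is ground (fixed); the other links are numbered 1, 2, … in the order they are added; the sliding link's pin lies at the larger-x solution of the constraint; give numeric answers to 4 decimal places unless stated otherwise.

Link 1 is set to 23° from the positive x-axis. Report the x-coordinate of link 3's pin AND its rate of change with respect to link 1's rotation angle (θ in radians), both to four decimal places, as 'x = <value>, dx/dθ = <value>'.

geometry: r = 38 mm, L = 139 mm, e = 14 mm
crank pin P = (r cos θ, r sin θ) = (34.979184, 14.847783)
h = r sin θ − e = 14.847783 − 14 = 0.847783
x = r cos θ + √(L² − h²) = 34.979184 + 138.997415 = 173.976599
dx/dθ = −r sin θ − h·r cos θ/√(L² − h²) (θ in radians; h = 0.847783) = -15.061130

x = 173.9766, dx/dθ = -15.0611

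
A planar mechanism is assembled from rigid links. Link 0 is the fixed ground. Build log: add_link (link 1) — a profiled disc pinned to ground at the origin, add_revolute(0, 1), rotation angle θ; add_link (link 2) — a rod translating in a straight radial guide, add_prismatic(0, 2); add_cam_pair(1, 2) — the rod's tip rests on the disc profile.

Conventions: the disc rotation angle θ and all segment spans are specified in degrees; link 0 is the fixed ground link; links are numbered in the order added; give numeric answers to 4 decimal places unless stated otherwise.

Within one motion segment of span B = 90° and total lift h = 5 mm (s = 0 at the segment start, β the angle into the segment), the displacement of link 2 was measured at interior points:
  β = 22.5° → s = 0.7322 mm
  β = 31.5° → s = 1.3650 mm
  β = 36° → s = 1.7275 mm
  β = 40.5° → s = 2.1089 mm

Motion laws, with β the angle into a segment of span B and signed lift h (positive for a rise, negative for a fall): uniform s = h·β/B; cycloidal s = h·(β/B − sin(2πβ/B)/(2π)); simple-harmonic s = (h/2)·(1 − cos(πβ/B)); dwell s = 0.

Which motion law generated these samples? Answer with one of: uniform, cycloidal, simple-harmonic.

candidates at β/B = r: uniform s = h·r (linear in β); cycloidal s = h·(r − sin(2πr)/(2π)); simple-harmonic s = (h/2)(1 − cos(πr))
β=22.5°: printed 0.7322 | uniform 1.2500, cycloidal 0.4542, simple-harmonic 0.7322
β=31.5°: printed 1.3650 | uniform 1.7500, cycloidal 1.1062, simple-harmonic 1.3650
β=36°: printed 1.7275 | uniform 2.0000, cycloidal 1.5323, simple-harmonic 1.7275
β=40.5°: printed 2.1089 | uniform 2.2500, cycloidal 2.0041, simple-harmonic 2.1089
only one law matches every sample → simple-harmonic

simple-harmonic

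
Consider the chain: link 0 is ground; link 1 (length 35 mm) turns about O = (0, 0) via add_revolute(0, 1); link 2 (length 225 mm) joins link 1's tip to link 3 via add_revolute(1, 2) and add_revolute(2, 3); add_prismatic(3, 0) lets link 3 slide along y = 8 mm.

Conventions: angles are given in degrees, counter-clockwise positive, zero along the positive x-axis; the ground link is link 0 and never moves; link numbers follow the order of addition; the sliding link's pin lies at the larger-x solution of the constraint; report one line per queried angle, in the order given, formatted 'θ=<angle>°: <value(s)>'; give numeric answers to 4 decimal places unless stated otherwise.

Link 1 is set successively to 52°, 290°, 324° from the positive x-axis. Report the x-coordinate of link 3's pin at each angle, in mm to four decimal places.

geometry: r = 35 mm, L = 225 mm, e = 8 mm
θ=52°: crank pin P = (r cos θ, r sin θ) = (21.548152, 27.580376)
θ=52°: h = r sin θ − e = 27.580376 − 8 = 19.580376
θ=52°: x = r cos θ + √(L² − h²) = 21.548152 + 224.146401 = 245.694552
θ=290°: crank pin P = (r cos θ, r sin θ) = (11.970705, -32.889242)
θ=290°: h = r sin θ − e = -32.889242 − 8 = -40.889242
θ=290°: x = r cos θ + √(L² − h²) = 11.970705 + 221.253407 = 233.224112
θ=324°: crank pin P = (r cos θ, r sin θ) = (28.315595, -20.572484)
θ=324°: h = r sin θ − e = -20.572484 − 8 = -28.572484
θ=324°: x = r cos θ + √(L² − h²) = 28.315595 + 223.178433 = 251.494028

θ=52°: 245.6946
θ=290°: 233.2241
θ=324°: 251.4940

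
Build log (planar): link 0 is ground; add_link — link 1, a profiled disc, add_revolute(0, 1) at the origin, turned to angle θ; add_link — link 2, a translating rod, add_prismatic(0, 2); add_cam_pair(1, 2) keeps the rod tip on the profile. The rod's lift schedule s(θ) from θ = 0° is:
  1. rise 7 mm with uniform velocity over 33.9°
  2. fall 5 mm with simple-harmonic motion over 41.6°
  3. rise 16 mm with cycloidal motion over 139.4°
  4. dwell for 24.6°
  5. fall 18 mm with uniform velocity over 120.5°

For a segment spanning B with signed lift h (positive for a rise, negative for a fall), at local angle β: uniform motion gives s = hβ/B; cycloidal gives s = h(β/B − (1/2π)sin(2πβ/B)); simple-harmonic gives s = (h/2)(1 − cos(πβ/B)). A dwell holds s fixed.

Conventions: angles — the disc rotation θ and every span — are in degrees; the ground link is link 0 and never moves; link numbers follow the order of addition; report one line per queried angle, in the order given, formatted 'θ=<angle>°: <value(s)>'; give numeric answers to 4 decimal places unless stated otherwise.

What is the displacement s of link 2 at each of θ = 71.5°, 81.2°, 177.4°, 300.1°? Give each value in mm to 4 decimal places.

seg 1 [0°–33.9°] uniform, h=7: full span → s += 7 → s = 7.0000
seg 2 [33.9°–75.5°] simple-harmonic, h=-5: θ=71.5° here. β=37.6, B=41.6. -5/2·(1 − cos(π·0.9038)) = -4.8868 → s = 2.1132
seg 2 [33.9°–75.5°] simple-harmonic, h=-5: full span → s += -5 → s = 2.0000
seg 3 [75.5°–214.9°] cycloidal, h=16: θ=81.2° here. β=5.7, B=139.4. 16·(0.0409 − sin(2π·0.0409)/(2π)) = 0.0072 → s = 2.0072
seg 3 [75.5°–214.9°] cycloidal, h=16: θ=177.4° here. β=101.9, B=139.4. 16·(0.7310 − sin(2π·0.7310)/(2π)) = 14.2242 → s = 16.2242
seg 3 [75.5°–214.9°] cycloidal, h=16: full span → s += 16 → s = 18.0000
seg 4 [214.9°–239.5°] dwell: s stays 18.0000
seg 5 [239.5°–360°] uniform, h=-18: θ=300.1° here. β=60.6, B=120.5. -18·60.6/120.5 = -9.0523 → s = 8.9477

θ=71.5°: 2.1132
θ=81.2°: 2.0072
θ=177.4°: 16.2242
θ=300.1°: 8.9477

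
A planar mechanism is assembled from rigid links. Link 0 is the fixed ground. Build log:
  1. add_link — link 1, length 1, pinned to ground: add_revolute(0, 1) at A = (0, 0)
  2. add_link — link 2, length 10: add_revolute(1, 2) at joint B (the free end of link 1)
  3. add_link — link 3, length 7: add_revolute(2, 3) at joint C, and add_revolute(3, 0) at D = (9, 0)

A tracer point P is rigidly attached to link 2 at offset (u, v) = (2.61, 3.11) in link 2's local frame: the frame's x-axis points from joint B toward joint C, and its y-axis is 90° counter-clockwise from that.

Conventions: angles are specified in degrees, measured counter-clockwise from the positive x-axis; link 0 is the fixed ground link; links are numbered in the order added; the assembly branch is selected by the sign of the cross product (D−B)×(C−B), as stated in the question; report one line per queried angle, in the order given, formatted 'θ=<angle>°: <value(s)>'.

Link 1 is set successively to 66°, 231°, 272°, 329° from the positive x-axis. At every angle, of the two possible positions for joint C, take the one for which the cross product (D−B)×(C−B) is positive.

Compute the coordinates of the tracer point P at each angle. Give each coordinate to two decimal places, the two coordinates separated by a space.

A=(0,0), D=(9.00,0)
θ=66°: B = A + 1.00·(cos66°, sin66°) = (0.4067, 0.9135)
θ=66°: |BD| = 8.6417
θ=66°: circle(B,10.00) ∩ circle(D,7.00): a=7.2717, h=6.8646
θ=66°:   candidates: C₊=(8.3633,6.9710) cross=59.322; C₋=(6.9120,-6.6813) cross=-59.322
θ=66°:   branch + wants cross > 0 → take C=(8.3633,6.9710) (cross=59.322)
θ=66°: ex = (C−B)/|BC| = (0.7957,0.6057); ey = (-0.6057,0.7957)
θ=66°: P = B + 2.61·ex + 3.11·ey = (0.5995,4.9690)
θ=231°: B = A + 1.00·(cos231°, sin231°) = (-0.6293, -0.7771)
θ=231°: |BD| = 9.6606
θ=231°: circle(B,10.00) ∩ circle(D,7.00): a=7.4699, h=6.6484
θ=231°:   candidates: C₊=(6.2815,6.4506) cross=64.227; C₋=(7.3512,-6.8030) cross=-64.227
θ=231°:   branch + wants cross > 0 → take C=(6.2815,6.4506) (cross=64.227)
θ=231°: ex = (C−B)/|BC| = (0.6911,0.7228); ey = (-0.7228,0.6911)
θ=231°: P = B + 2.61·ex + 3.11·ey = (-1.0734,3.2586)
θ=272°: B = A + 1.00·(cos272°, sin272°) = (0.0349, -0.9994)
θ=272°: |BD| = 9.0206
θ=272°: circle(B,10.00) ∩ circle(D,7.00): a=7.3372, h=6.7946
θ=272°:   candidates: C₊=(6.5741,6.5662) cross=61.291; C₋=(8.0797,-6.9392) cross=-61.291
θ=272°:   branch + wants cross > 0 → take C=(6.5741,6.5662) (cross=61.291)
θ=272°: ex = (C−B)/|BC| = (0.6539,0.7566); ey = (-0.7566,0.6539)
θ=272°: P = B + 2.61·ex + 3.11·ey = (-0.6113,3.0089)
θ=329°: B = A + 1.00·(cos329°, sin329°) = (0.8572, -0.5150)
θ=329°: |BD| = 8.1591
θ=329°: circle(B,10.00) ∩ circle(D,7.00): a=7.2049, h=6.9347
θ=329°:   candidates: C₊=(7.6099,6.8606) cross=56.581; C₋=(8.4854,-6.9811) cross=-56.581
θ=329°:   branch + wants cross > 0 → take C=(7.6099,6.8606) (cross=56.581)
θ=329°: ex = (C−B)/|BC| = (0.6753,0.7376); ey = (-0.7376,0.6753)
θ=329°: P = B + 2.61·ex + 3.11·ey = (0.3258,3.5101)

θ=66°: 0.60 4.97
θ=231°: -1.07 3.26
θ=272°: -0.61 3.01
θ=329°: 0.33 3.51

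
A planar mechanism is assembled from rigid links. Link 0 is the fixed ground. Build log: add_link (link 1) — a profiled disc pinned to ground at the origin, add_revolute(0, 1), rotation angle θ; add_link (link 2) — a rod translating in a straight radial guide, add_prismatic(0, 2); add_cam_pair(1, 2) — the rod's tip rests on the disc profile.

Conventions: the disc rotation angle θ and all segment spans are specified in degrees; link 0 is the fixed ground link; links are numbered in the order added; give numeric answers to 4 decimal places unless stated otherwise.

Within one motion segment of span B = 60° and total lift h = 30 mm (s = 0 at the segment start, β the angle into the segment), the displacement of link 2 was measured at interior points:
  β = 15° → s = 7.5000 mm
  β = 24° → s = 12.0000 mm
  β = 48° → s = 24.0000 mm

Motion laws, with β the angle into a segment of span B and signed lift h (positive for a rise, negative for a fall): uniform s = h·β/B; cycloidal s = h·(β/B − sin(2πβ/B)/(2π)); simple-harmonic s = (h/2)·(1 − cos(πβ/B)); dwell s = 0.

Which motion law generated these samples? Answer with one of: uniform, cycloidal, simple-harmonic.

candidates at β/B = r: uniform s = h·r (linear in β); cycloidal s = h·(r − sin(2πr)/(2π)); simple-harmonic s = (h/2)(1 − cos(πr))
β=15°: printed 7.5000 | uniform 7.5000, cycloidal 2.7254, simple-harmonic 4.3934
β=24°: printed 12.0000 | uniform 12.0000, cycloidal 9.1935, simple-harmonic 10.3647
β=48°: printed 24.0000 | uniform 24.0000, cycloidal 28.5410, simple-harmonic 27.1353
only one law matches every sample → uniform

uniform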